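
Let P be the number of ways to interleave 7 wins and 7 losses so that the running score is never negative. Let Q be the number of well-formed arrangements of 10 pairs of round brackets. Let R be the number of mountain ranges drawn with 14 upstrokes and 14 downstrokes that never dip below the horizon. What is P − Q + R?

Reading a vote for the leader as '(' and for the other as ')' turns such a sequence into a balanced string of 7 pairs, so the count is C_7. So P = C_7 = 429.
A balanced arrangement of 10 bracket pairs is a Dyck word of semilength 10, so the count is C_10. So Q = C_10 = 16796.
Dyck paths of semilength n (length 2n) are counted by C_n; here n = 14. So R = C_14 = 2674440.
P − Q + R = 429 − 16796 + 2674440 = 2658073.

2658073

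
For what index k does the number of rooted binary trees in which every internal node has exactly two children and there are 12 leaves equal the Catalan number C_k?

11

A full binary tree with L leaves has L−1 internal nodes and is counted by C_{L−1}; L = 12 gives C_11.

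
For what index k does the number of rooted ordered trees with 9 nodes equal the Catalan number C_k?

8

Rooted ordered (plane) trees on m nodes have m−1 edges and are counted by C_{m−1}; m = 9 gives C_8.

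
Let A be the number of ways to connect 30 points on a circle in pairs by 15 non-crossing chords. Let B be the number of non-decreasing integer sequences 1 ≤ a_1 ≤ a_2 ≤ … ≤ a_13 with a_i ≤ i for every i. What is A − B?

Non-crossing perfect matchings of 2n points on a circle are counted by C_n; with 30 points, n = 15. So A = C_15 = 9694845.
Weakly increasing sequences with a_i ≤ i biject with Dyck paths of semilength 13, so there are C_13. So B = C_13 = 742900.
A − B = 9694845 − 742900 = 8951945.

8951945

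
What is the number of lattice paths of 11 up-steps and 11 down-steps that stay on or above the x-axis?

58786

Paths of 11 up- and 11 down-steps that never dip below the axis are Dyck paths; their count is C_11.
C_11 = 58786.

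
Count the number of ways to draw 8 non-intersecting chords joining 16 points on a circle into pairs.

1430

Pairing 16 circle points by 8 non-crossing chords gives C_8 matchings.
C_8 = C_7 · 2(2·7+1)/(7+2) = 429 · 30/9 = 1430.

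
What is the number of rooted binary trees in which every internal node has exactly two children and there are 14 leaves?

Full binary trees with 14 leaves have 14−1 = 13 internal nodes, so there are C_13 of them.
C_13 = C_12 · 2(2·12+1)/(12+2) = 208012 · 50/14 = 742900.

742900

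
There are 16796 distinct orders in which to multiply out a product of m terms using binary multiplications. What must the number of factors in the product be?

Parenthesizations of m factors are counted by C_{m−1}; 16796 = C_10.
So the index is 10, and the number of factors is 10 + 1 = 11.

11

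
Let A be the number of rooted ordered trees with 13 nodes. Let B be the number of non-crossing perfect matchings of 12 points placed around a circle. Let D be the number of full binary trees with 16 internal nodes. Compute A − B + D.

A rooted plane tree on 13 nodes has 12 edges, and such trees are counted by C_12. So A = C_12 = 208012.
Non-crossing perfect matchings of 2n points on a circle are counted by C_n; with 12 points, n = 6. So B = C_6 = 132.
Full binary trees with n internal nodes are counted by C_n; here n = 16. So D = C_16 = 35357670.
A − B + D = 208012 − 132 + 35357670 = 35565550.

35565550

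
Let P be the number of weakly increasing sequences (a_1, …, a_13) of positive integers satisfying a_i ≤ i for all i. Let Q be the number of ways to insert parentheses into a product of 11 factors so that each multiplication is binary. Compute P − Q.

726104

Such sub-staircase sequences of length n are counted by C_n; here n = 13. So P = C_13 = 742900.
Parenthesizations of m factors correspond to full binary trees with m leaves, counted by C_{m−1}; m = 11 gives C_10. So Q = C_10 = 16796.
P − Q = 742900 − 16796 = 726104.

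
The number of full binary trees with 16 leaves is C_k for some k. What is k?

15

Full binary trees with 16 leaves have 16−1 = 15 internal nodes, so there are C_15 of them.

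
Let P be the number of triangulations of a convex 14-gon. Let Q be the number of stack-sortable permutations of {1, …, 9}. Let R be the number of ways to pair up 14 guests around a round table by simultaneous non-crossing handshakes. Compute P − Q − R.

202721

A convex 14-gon is triangulated into 12 triangles, and the number of such triangulations is the Catalan number C_{14−2} = C_12. So P = C_12 = 208012.
Stack-sortable permutations are exactly the 231-avoiding ones, counted by C_n; here n = 9. So Q = C_9 = 4862.
Non-crossing handshake pairings of 2n people are counted by C_n; 14 people gives n = 7. So R = C_7 = 429.
P − Q − R = 208012 − 4862 − 429 = 202721.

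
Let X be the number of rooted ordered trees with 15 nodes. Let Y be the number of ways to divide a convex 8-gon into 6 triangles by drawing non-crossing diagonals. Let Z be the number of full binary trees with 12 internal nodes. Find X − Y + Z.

2882320

A rooted plane tree on 15 nodes has 14 edges, and such trees are counted by C_14. So X = C_14 = 2674440.
A convex 8-gon is triangulated into 6 triangles, and the number of such triangulations is the Catalan number C_{8−2} = C_6. So Y = C_6 = 132.
The number of full binary trees on 12 internal nodes is the Catalan number C_12. So Z = C_12 = 208012.
X − Y + Z = 2674440 − 132 + 208012 = 2882320.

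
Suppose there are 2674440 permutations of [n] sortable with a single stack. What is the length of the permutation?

14

Stack-sortable permutations of [n] are counted by C_n; 2674440 = C_14.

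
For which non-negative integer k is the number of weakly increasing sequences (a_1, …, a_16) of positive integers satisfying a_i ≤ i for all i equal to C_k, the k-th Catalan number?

Such sub-staircase sequences of length n are counted by C_n; here n = 16.

16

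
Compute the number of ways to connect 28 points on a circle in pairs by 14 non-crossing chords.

2674440

Pairing 28 circle points by 14 non-crossing chords gives C_14 matchings.
C_14 = C(28,14)/15 = 40116600/15 = 2674440.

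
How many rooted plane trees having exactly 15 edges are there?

9694845

Rooted ordered trees with n edges are counted by C_n; here n = 15.
C_15 = C_14 · 2(2·14+1)/(14+2) = 2674440 · 58/16 = 9694845.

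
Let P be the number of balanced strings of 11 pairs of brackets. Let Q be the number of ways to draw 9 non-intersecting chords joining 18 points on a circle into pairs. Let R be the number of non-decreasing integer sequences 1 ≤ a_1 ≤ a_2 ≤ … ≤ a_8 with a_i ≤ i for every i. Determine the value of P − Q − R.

Balanced strings of n pairs of brackets are counted by C_n; here n = 11. So P = C_11 = 58786.
Non-crossing perfect matchings of 2n points on a circle are counted by C_n; with 18 points, n = 9. So Q = C_9 = 4862.
Such sub-staircase sequences of length n are counted by C_n; here n = 8. So R = C_8 = 1430.
P − Q − R = 58786 − 4862 − 1430 = 52494.

52494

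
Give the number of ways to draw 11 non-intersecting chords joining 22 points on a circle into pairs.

58786

Non-crossing perfect matchings of 2n points on a circle are counted by C_n; with 22 points, n = 11.
C_11 = C_10 · 2(2·10+1)/(10+2) = 16796 · 42/12 = 58786.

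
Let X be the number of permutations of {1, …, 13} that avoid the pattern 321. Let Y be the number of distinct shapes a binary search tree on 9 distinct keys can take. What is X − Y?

738038

For any fixed pattern of length 3, the pattern-avoiding permutations of [13] number C_13. So X = C_13 = 742900.
Rooted binary trees with 9 nodes (each child slot possibly empty) number C_9. So Y = C_9 = 4862.
X − Y = 742900 − 4862 = 738038.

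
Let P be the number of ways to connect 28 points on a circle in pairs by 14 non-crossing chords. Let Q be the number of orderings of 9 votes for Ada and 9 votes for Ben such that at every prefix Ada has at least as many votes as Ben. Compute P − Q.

Non-crossing perfect matchings of 2n points on a circle are counted by C_n; with 28 points, n = 14. So P = C_14 = 2674440.
Ballot sequences with n votes each where one side never trails are Dyck words, counted by C_n; here n = 9. So Q = C_9 = 4862.
P − Q = 2674440 − 4862 = 2669578.

2669578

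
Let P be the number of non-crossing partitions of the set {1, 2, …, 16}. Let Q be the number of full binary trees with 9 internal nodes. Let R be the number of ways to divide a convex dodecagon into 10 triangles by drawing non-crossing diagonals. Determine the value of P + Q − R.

Non-crossing partitions of an n-element set are counted by C_n; here n = 16. So P = C_16 = 35357670.
Full binary trees with n internal nodes are counted by C_n; here n = 9. So Q = C_9 = 4862.
Triangulations of a convex m-gon are counted by C_{m−2}; with m = 12 this is C_10. So R = C_10 = 16796.
P + Q − R = 35357670 + 4862 − 16796 = 35345736.

35345736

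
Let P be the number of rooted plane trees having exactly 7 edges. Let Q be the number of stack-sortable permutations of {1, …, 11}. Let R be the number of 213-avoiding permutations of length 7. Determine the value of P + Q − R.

58786

A rooted plane tree with 7 edges has 8 nodes, and the count is C_7. So P = C_7 = 429.
Stack-sortable permutations are exactly the 231-avoiding ones, counted by C_n; here n = 11. So Q = C_11 = 58786.
For any fixed pattern of length 3, the pattern-avoiding permutations of [7] number C_7. So R = C_7 = 429.
P + Q − R = 429 + 58786 − 429 = 58786.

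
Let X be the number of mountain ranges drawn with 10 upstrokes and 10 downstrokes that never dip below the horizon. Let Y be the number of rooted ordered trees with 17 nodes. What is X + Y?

A Dyck path with 10 up-steps and 10 down-steps has semilength 10, so there are C_10 of them. So X = C_10 = 16796.
Rooted ordered (plane) trees on m nodes have m−1 edges and are counted by C_{m−1}; m = 17 gives C_16. So Y = C_16 = 35357670.
X + Y = 16796 + 35357670 = 35374466.

35374466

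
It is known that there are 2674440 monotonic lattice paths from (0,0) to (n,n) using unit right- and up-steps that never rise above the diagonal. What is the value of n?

14

Such diagonal-avoiding paths in an n×n grid are counted by C_n, and C_14 = 2674440.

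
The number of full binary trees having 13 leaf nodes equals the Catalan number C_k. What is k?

A full binary tree with L leaves has L−1 internal nodes and is counted by C_{L−1}; L = 13 gives C_12.

12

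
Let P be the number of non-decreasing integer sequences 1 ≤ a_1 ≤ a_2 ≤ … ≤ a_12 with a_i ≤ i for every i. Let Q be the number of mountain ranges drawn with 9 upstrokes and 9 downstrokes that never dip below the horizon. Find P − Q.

203150

Such sub-staircase sequences of length n are counted by C_n; here n = 12. So P = C_12 = 208012.
A Dyck path with 9 up-steps and 9 down-steps has semilength 9, so there are C_9 of them. So Q = C_9 = 4862.
P − Q = 208012 − 4862 = 203150.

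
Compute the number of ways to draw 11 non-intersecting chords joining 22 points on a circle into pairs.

Non-crossing perfect matchings of 2n points on a circle are counted by C_n; with 22 points, n = 11.
C_11 = C_10 · 2(2·10+1)/(10+2) = 16796 · 42/12 = 58786.

58786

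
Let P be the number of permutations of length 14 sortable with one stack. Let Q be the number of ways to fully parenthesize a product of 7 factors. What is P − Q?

Stack-sortable permutations are exactly the 231-avoiding ones, counted by C_n; here n = 14. So P = C_14 = 2674440.
Bracketing 7 factors into binary products is counted by C_{7−1} = C_6. So Q = C_6 = 132.
P − Q = 2674440 − 132 = 2674308.

2674308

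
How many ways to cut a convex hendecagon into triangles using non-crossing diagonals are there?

Triangulations of a convex m-gon are counted by C_{m−2}; with m = 11 this is C_9.
C_9 = C(18,9)/10 = 48620/10 = 4862.

4862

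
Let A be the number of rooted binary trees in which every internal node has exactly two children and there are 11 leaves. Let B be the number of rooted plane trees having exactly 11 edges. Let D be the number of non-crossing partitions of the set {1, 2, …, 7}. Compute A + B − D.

75153

A full binary tree with L leaves has L−1 internal nodes and is counted by C_{L−1}; L = 11 gives C_10. So A = C_10 = 16796.
Rooted ordered trees with n edges are counted by C_n; here n = 11. So B = C_11 = 58786.
The non-crossing partitions of [7] form a lattice of size C_7. So D = C_7 = 429.
A + B − D = 16796 + 58786 − 429 = 75153.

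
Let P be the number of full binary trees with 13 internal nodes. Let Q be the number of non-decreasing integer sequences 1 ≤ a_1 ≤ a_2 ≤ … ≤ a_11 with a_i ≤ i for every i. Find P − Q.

684114

The number of full binary trees on 13 internal nodes is the Catalan number C_13. So P = C_13 = 742900.
Such sub-staircase sequences of length n are counted by C_n; here n = 11. So Q = C_11 = 58786.
P − Q = 742900 − 58786 = 684114.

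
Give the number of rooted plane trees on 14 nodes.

742900

A rooted plane tree on 14 nodes has 13 edges, and such trees are counted by C_13.
C_13 = 742900.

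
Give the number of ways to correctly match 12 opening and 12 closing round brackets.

With 12 pairs the number of balanced bracket strings is the Catalan number C_12.
C_12 = C_11 · 2(2·11+1)/(11+2) = 58786 · 46/13 = 208012.

208012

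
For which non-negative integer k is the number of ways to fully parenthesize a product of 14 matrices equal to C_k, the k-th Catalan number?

Ways to associate a product of 14 factors correspond to binary trees on 14 leaves, so the count is C_13.

13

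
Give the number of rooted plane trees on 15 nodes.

A rooted plane tree on 15 nodes has 14 edges, and such trees are counted by C_14.
C_14 = C(28,14)/15 = 40116600/15 = 2674440.

2674440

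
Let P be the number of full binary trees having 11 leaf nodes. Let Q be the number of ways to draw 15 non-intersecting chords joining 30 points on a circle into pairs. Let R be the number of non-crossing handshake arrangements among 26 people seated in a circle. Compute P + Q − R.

8968741

Full binary trees with 11 leaves have 11−1 = 10 internal nodes, so there are C_10 of them. So P = C_10 = 16796.
Pairing 30 circle points by 15 non-crossing chords gives C_15 matchings. So Q = C_15 = 9694845.
Non-crossing handshake pairings of 2n people are counted by C_n; 26 people gives n = 13. So R = C_13 = 742900.
P + Q − R = 16796 + 9694845 − 742900 = 8968741.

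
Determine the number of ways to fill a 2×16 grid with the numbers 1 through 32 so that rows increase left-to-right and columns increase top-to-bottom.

By the hook-length formula (or a Dyck-path bijection), SYT of shape 2×16 number C_16.
C_16 = 35357670.

35357670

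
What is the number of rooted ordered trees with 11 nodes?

16796

Rooted ordered (plane) trees on m nodes have m−1 edges and are counted by C_{m−1}; m = 11 gives C_10.
C_10 = 16796.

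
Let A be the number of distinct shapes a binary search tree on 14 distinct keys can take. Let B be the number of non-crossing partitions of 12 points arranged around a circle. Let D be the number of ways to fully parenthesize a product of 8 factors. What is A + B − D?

2882023

There are C_n binary search tree shapes on n keys; with n = 14 that is C_14. So A = C_14 = 2674440.
The non-crossing partitions of [12] form a lattice of size C_12. So B = C_12 = 208012.
Bracketing 8 factors into binary products is counted by C_{8−1} = C_7. So D = C_7 = 429.
A + B − D = 2674440 + 208012 − 429 = 2882023.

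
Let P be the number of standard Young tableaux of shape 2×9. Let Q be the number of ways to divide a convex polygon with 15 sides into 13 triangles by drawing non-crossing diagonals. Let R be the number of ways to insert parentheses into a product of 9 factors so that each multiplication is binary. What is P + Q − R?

746332

By the hook-length formula (or a Dyck-path bijection), SYT of shape 2×9 number C_9. So P = C_9 = 4862.
A convex 15-gon is triangulated into 13 triangles, and the number of such triangulations is the Catalan number C_{15−2} = C_13. So Q = C_13 = 742900.
Ways to associate a product of 9 factors correspond to binary trees on 9 leaves, so the count is C_8. So R = C_8 = 1430.
P + Q − R = 4862 + 742900 − 1430 = 746332.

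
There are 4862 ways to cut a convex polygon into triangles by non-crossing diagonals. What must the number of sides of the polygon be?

Triangulations of a convex m-gon are counted by C_{m−2}, and C_9 = 4862.
So m − 2 = 9, giving m = 11 sides.

11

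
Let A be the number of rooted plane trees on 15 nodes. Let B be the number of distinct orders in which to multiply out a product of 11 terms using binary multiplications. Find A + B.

Rooted ordered (plane) trees on m nodes have m−1 edges and are counted by C_{m−1}; m = 15 gives C_14. So A = C_14 = 2674440.
Ways to associate a product of 11 factors correspond to binary trees on 11 leaves, so the count is C_10. So B = C_10 = 16796.
A + B = 2674440 + 16796 = 2691236.

2691236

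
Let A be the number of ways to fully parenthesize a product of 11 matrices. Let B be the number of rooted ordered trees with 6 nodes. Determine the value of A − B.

16754

Ways to associate a product of 11 factors correspond to binary trees on 11 leaves, so the count is C_10. So A = C_10 = 16796.
Rooted ordered (plane) trees on m nodes have m−1 edges and are counted by C_{m−1}; m = 6 gives C_5. So B = C_5 = 42.
A − B = 16796 − 42 = 16754.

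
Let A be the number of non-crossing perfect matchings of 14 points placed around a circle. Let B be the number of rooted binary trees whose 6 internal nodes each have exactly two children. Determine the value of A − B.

297

Pairing 14 circle points by 7 non-crossing chords gives C_7 matchings. So A = C_7 = 429.
Full binary trees with n internal nodes are counted by C_n; here n = 6. So B = C_6 = 132.
A − B = 429 − 132 = 297.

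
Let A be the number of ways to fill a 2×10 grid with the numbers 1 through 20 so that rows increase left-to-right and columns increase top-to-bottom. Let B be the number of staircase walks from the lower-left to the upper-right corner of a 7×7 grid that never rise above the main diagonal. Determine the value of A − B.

By the hook-length formula (or a Dyck-path bijection), SYT of shape 2×10 number C_10. So A = C_10 = 16796.
Sub-diagonal monotone paths from (0,0) to (7,7) biject with Dyck paths of semilength 7, giving C_7. So B = C_7 = 429.
A − B = 16796 − 429 = 16367.

16367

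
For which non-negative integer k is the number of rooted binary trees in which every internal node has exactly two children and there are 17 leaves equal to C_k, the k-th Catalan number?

A full binary tree with L leaves has L−1 internal nodes and is counted by C_{L−1}; L = 17 gives C_16.

16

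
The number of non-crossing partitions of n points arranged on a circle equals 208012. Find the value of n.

12

Non-crossing partitions of [n] are counted by C_n, and C_12 = 208012.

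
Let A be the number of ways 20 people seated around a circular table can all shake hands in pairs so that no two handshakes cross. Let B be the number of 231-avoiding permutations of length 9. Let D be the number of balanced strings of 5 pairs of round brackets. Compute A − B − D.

With 20 = 2·10 people, non-crossing handshake pairings are non-crossing perfect matchings on a circle, counted by C_10. So A = C_10 = 16796.
Permutations of [n] avoiding any single length-3 pattern are counted by C_n; here n = 9. So B = C_9 = 4862.
A balanced arrangement of 5 bracket pairs is a Dyck word of semilength 5, so the count is C_5. So D = C_5 = 42.
A − B − D = 16796 − 4862 − 42 = 11892.

11892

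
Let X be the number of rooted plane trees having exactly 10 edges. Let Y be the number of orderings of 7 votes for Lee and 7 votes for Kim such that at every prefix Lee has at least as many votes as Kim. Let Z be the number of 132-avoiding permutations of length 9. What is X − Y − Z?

A rooted plane tree with 10 edges has 11 nodes, and the count is C_10. So X = C_10 = 16796.
Reading a vote for the leader as '(' and for the other as ')' turns such a sequence into a balanced string of 7 pairs, so the count is C_7. So Y = C_7 = 429.
Permutations of [n] avoiding any single length-3 pattern are counted by C_n; here n = 9. So Z = C_9 = 4862.
X − Y − Z = 16796 − 429 − 4862 = 11505.

11505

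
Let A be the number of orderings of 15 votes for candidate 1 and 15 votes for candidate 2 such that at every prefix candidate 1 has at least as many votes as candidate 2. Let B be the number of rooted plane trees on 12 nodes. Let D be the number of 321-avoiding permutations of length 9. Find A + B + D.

Ballot sequences with n votes each where one side never trails are Dyck words, counted by C_n; here n = 15. So A = C_15 = 9694845.
A rooted plane tree on 12 nodes has 11 edges, and such trees are counted by C_11. So B = C_11 = 58786.
For any fixed pattern of length 3, the pattern-avoiding permutations of [9] number C_9. So D = C_9 = 4862.
A + B + D = 9694845 + 58786 + 4862 = 9758493.

9758493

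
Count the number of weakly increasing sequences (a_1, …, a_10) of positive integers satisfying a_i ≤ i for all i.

16796

Weakly increasing sequences with a_i ≤ i biject with Dyck paths of semilength 10, so there are C_10.
C_10 = 16796.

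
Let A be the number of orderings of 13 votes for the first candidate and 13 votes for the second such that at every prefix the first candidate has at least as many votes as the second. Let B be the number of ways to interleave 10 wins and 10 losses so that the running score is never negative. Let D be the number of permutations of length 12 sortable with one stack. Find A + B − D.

551684

Ballot sequences with n votes each where one side never trails are Dyck words, counted by C_n; here n = 13. So A = C_13 = 742900.
Ballot sequences with n votes each where one side never trails are Dyck words, counted by C_n; here n = 10. So B = C_10 = 16796.
Stack-sortable permutations are exactly the 231-avoiding ones, counted by C_n; here n = 12. So D = C_12 = 208012.
A + B − D = 742900 + 16796 − 208012 = 551684.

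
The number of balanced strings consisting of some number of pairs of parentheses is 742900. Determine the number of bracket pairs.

13

Balanced strings of n bracket-pairs are counted by C_n; 742900 = C_13.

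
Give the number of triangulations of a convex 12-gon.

16796

Triangulations of a convex m-gon are counted by C_{m−2}; with m = 12 this is C_10.
C_10 = 16796.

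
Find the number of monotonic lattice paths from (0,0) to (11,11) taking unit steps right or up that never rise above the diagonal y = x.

58786

Monotone paths in an n×n grid that stay weakly below the diagonal are counted by C_n; here n = 11.
C_11 = 58786.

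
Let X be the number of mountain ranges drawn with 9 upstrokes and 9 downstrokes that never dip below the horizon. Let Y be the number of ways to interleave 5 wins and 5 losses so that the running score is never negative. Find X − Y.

4820

Paths of 9 up- and 9 down-steps that never dip below the axis are Dyck paths; their count is C_9. So X = C_9 = 4862.
Reading a vote for the leader as '(' and for the other as ')' turns such a sequence into a balanced string of 5 pairs, so the count is C_5. So Y = C_5 = 42.
X − Y = 4862 − 42 = 4820.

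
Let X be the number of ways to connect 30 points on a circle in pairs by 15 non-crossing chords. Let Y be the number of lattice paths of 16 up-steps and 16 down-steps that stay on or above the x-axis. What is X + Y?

45052515

Pairing 30 circle points by 15 non-crossing chords gives C_15 matchings. So X = C_15 = 9694845.
Paths of 16 up- and 16 down-steps that never dip below the axis are Dyck paths; their count is C_16. So Y = C_16 = 35357670.
X + Y = 9694845 + 35357670 = 45052515.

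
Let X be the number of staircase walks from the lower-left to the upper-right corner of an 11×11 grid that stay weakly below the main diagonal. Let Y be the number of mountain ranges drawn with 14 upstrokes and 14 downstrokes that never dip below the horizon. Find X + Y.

Sub-diagonal monotone paths from (0,0) to (11,11) biject with Dyck paths of semilength 11, giving C_11. So X = C_11 = 58786.
Dyck paths of semilength n (length 2n) are counted by C_n; here n = 14. So Y = C_14 = 2674440.
X + Y = 58786 + 2674440 = 2733226.

2733226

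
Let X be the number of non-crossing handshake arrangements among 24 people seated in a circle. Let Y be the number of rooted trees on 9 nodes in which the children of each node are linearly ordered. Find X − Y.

206582

Non-crossing handshake pairings of 2n people are counted by C_n; 24 people gives n = 12. So X = C_12 = 208012.
A rooted plane tree on 9 nodes has 8 edges, and such trees are counted by C_8. So Y = C_8 = 1430.
X − Y = 208012 − 1430 = 206582.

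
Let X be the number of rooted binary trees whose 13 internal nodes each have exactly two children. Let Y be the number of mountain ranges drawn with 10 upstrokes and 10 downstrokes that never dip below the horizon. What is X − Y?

726104

The number of full binary trees on 13 internal nodes is the Catalan number C_13. So X = C_13 = 742900.
Dyck paths of semilength n (length 2n) are counted by C_n; here n = 10. So Y = C_10 = 16796.
X − Y = 742900 − 16796 = 726104.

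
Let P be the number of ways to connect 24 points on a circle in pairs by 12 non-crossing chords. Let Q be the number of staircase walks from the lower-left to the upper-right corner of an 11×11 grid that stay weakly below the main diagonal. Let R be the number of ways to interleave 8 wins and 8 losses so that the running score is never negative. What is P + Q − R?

Pairing 24 circle points by 12 non-crossing chords gives C_12 matchings. So P = C_12 = 208012.
Sub-diagonal monotone paths from (0,0) to (11,11) biject with Dyck paths of semilength 11, giving C_11. So Q = C_11 = 58786.
Ballot sequences with n votes each where one side never trails are Dyck words, counted by C_n; here n = 8. So R = C_8 = 1430.
P + Q − R = 208012 + 58786 − 1430 = 265368.

265368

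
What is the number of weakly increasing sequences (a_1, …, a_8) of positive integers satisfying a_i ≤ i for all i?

1430

Weakly increasing sequences with a_i ≤ i biject with Dyck paths of semilength 8, so there are C_8.
C_8 = C(16,8)/9 = 12870/9 = 1430.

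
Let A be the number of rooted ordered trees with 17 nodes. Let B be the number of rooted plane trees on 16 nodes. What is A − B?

25662825

A rooted plane tree on 17 nodes has 16 edges, and such trees are counted by C_16. So A = C_16 = 35357670.
A rooted plane tree on 16 nodes has 15 edges, and such trees are counted by C_15. So B = C_15 = 9694845.
A − B = 35357670 − 9694845 = 25662825.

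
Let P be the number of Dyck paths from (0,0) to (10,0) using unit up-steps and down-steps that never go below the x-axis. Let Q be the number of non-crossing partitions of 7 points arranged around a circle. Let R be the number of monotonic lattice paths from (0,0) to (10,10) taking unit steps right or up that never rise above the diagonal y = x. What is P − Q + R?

16409

Paths of 5 up- and 5 down-steps that never dip below the axis are Dyck paths; their count is C_5. So P = C_5 = 42.
The non-crossing partitions of [7] form a lattice of size C_7. So Q = C_7 = 429.
Sub-diagonal monotone paths from (0,0) to (10,10) biject with Dyck paths of semilength 10, giving C_10. So R = C_10 = 16796.
P − Q + R = 42 − 429 + 16796 = 16409.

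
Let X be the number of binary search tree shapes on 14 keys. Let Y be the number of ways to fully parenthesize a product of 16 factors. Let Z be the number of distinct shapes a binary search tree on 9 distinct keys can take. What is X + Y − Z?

Rooted binary trees with 14 nodes (each child slot possibly empty) number C_14. So X = C_14 = 2674440.
Bracketing 16 factors into binary products is counted by C_{16−1} = C_15. So Y = C_15 = 9694845.
Rooted binary trees with 9 nodes (each child slot possibly empty) number C_9. So Z = C_9 = 4862.
X + Y − Z = 2674440 + 9694845 − 4862 = 12364423.

12364423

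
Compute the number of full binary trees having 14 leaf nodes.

A full binary tree with L leaves has L−1 internal nodes and is counted by C_{L−1}; L = 14 gives C_13.
C_13 = C(26,13)/14 = 10400600/14 = 742900.

742900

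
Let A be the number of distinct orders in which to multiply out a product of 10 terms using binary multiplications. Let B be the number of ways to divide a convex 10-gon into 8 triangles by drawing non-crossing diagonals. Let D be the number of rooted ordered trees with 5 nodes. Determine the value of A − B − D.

Parenthesizations of m factors correspond to full binary trees with m leaves, counted by C_{m−1}; m = 10 gives C_9. So A = C_9 = 4862.
The number of triangulations of a 10-gon is the Catalan number C_8 (index = sides − 2). So B = C_8 = 1430.
Rooted ordered (plane) trees on m nodes have m−1 edges and are counted by C_{m−1}; m = 5 gives C_4. So D = C_4 = 14.
A − B − D = 4862 − 1430 − 14 = 3418.

3418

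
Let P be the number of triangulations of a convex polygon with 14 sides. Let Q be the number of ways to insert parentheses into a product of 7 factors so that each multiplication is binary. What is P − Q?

Triangulations of a convex m-gon are counted by C_{m−2}; with m = 14 this is C_12. So P = C_12 = 208012.
Ways to associate a product of 7 factors correspond to binary trees on 7 leaves, so the count is C_6. So Q = C_6 = 132.
P − Q = 208012 − 132 = 207880.

207880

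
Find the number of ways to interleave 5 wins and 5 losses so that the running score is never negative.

42

Ballot sequences with n votes each where one side never trails are Dyck words, counted by C_n; here n = 5.
C_5 = C(10,5)/6 = 252/6 = 42.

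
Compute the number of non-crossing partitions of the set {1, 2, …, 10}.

16796

The non-crossing partitions of [10] form a lattice of size C_10.
C_10 = C(20,10)/11 = 184756/11 = 16796.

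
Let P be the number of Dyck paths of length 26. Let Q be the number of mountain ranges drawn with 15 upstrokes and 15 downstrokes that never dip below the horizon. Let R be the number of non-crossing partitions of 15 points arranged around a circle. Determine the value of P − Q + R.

742900

Dyck paths of semilength n (length 2n) are counted by C_n; here n = 13. So P = C_13 = 742900.
A Dyck path with 15 up-steps and 15 down-steps has semilength 15, so there are C_15 of them. So Q = C_15 = 9694845.
Non-crossing partitions of an n-element set are counted by C_n; here n = 15. So R = C_15 = 9694845.
P − Q + R = 742900 − 9694845 + 9694845 = 742900.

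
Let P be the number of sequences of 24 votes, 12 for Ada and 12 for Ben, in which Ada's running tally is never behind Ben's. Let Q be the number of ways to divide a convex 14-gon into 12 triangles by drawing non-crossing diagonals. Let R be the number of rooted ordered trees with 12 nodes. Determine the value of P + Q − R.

357238

Reading a vote for the leader as '(' and for the other as ')' turns such a sequence into a balanced string of 12 pairs, so the count is C_12. So P = C_12 = 208012.
Triangulations of a convex m-gon are counted by C_{m−2}; with m = 14 this is C_12. So Q = C_12 = 208012.
Rooted ordered (plane) trees on m nodes have m−1 edges and are counted by C_{m−1}; m = 12 gives C_11. So R = C_11 = 58786.
P + Q − R = 208012 + 208012 − 58786 = 357238.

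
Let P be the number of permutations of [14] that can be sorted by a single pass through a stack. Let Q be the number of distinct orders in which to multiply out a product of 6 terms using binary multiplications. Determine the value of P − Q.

2674398

By Knuth's characterisation, the stack-sortable permutations of length 14 are the 231-avoiders, numbering C_14. So P = C_14 = 2674440.
Parenthesizations of m factors correspond to full binary trees with m leaves, counted by C_{m−1}; m = 6 gives C_5. So Q = C_5 = 42.
P − Q = 2674440 − 42 = 2674398.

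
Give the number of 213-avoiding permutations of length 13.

For any fixed pattern of length 3, the pattern-avoiding permutations of [13] number C_13.
C_13 = C(26,13)/14 = 10400600/14 = 742900.

742900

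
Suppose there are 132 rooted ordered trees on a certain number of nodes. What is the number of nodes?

Rooted ordered trees on m nodes are counted by C_{m−1}; 132 = C_6.
So the index is 6, and the number of nodes is 6 + 1 = 7.

7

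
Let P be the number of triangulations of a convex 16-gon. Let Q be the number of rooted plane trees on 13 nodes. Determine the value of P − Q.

2466428

A convex 16-gon is triangulated into 14 triangles, and the number of such triangulations is the Catalan number C_{16−2} = C_14. So P = C_14 = 2674440.
Rooted ordered (plane) trees on m nodes have m−1 edges and are counted by C_{m−1}; m = 13 gives C_12. So Q = C_12 = 208012.
P − Q = 2674440 − 208012 = 2466428.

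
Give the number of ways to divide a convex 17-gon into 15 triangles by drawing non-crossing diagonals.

A convex 17-gon is triangulated into 15 triangles, and the number of such triangulations is the Catalan number C_{17−2} = C_15.
C_15 = 9694845.

9694845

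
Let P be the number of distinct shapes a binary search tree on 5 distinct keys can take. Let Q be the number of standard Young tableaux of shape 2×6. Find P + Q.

Rooted binary trees with 5 nodes (each child slot possibly empty) number C_5. So P = C_5 = 42.
Standard Young tableaux of shape 2×n are counted by C_n; here n = 6. So Q = C_6 = 132.
P + Q = 42 + 132 = 174.

174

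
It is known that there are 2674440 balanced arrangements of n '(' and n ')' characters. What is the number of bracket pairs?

14

Balanced strings of n bracket-pairs are counted by C_n. The Catalan number equal to 2674440 is C_14.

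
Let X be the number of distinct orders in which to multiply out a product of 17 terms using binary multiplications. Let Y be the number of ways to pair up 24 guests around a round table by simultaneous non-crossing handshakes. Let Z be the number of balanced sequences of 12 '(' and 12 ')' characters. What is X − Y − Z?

Parenthesizations of m factors correspond to full binary trees with m leaves, counted by C_{m−1}; m = 17 gives C_16. So X = C_16 = 35357670.
With 24 = 2·12 people, non-crossing handshake pairings are non-crossing perfect matchings on a circle, counted by C_12. So Y = C_12 = 208012.
A balanced arrangement of 12 bracket pairs is a Dyck word of semilength 12, so the count is C_12. So Z = C_12 = 208012.
X − Y − Z = 35357670 − 208012 − 208012 = 34941646.

34941646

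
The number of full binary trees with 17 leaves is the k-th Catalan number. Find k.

16

Full binary trees with 17 leaves have 17−1 = 16 internal nodes, so there are C_16 of them.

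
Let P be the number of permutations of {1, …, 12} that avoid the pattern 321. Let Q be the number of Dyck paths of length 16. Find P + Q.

209442

For any fixed pattern of length 3, the pattern-avoiding permutations of [12] number C_12. So P = C_12 = 208012.
A Dyck path with 8 up-steps and 8 down-steps has semilength 8, so there are C_8 of them. So Q = C_8 = 1430.
P + Q = 208012 + 1430 = 209442.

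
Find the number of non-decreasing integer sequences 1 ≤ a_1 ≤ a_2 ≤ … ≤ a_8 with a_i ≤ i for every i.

Weakly increasing sequences with a_i ≤ i biject with Dyck paths of semilength 8, so there are C_8.
C_8 = C(16,8)/9 = 12870/9 = 1430.

1430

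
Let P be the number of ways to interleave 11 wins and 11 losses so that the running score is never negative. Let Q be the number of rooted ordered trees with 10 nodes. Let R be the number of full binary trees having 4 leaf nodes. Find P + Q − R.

63643

Ballot sequences with n votes each where one side never trails are Dyck words, counted by C_n; here n = 11. So P = C_11 = 58786.
A rooted plane tree on 10 nodes has 9 edges, and such trees are counted by C_9. So Q = C_9 = 4862.
A full binary tree with L leaves has L−1 internal nodes and is counted by C_{L−1}; L = 4 gives C_3. So R = C_3 = 5.
P + Q − R = 58786 + 4862 − 5 = 63643.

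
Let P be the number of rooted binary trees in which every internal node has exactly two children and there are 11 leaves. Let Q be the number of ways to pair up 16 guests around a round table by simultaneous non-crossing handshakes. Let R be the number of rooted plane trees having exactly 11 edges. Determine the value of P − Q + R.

74152

Full binary trees with 11 leaves have 11−1 = 10 internal nodes, so there are C_10 of them. So P = C_10 = 16796.
Non-crossing handshake pairings of 2n people are counted by C_n; 16 people gives n = 8. So Q = C_8 = 1430.
A rooted plane tree with 11 edges has 12 nodes, and the count is C_11. So R = C_11 = 58786.
P − Q + R = 16796 − 1430 + 58786 = 74152.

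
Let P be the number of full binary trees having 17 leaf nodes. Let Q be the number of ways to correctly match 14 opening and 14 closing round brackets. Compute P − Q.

Full binary trees with 17 leaves have 17−1 = 16 internal nodes, so there are C_16 of them. So P = C_16 = 35357670.
With 14 pairs the number of balanced bracket strings is the Catalan number C_14. So Q = C_14 = 2674440.
P − Q = 35357670 − 2674440 = 32683230.

32683230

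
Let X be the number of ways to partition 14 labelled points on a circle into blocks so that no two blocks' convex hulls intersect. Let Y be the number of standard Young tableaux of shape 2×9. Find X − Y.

2669578

Non-crossing partitions of an n-element set are counted by C_n; here n = 14. So X = C_14 = 2674440.
By the hook-length formula (or a Dyck-path bijection), SYT of shape 2×9 number C_9. So Y = C_9 = 4862.
X − Y = 2674440 − 4862 = 2669578.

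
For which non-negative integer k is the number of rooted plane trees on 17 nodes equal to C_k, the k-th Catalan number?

16

Rooted ordered (plane) trees on m nodes have m−1 edges and are counted by C_{m−1}; m = 17 gives C_16.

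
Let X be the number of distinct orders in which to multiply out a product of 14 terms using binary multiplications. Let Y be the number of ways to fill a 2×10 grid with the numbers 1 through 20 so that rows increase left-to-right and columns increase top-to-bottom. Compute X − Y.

Parenthesizations of m factors correspond to full binary trees with m leaves, counted by C_{m−1}; m = 14 gives C_13. So X = C_13 = 742900.
By the hook-length formula (or a Dyck-path bijection), SYT of shape 2×10 number C_10. So Y = C_10 = 16796.
X − Y = 742900 − 16796 = 726104.

726104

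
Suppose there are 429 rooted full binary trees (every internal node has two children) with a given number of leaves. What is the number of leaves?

Full binary trees with L leaves are counted by C_{L−1}, and C_7 = 429.
So the index is 7, and the number of leaves is 7 + 1 = 8.

8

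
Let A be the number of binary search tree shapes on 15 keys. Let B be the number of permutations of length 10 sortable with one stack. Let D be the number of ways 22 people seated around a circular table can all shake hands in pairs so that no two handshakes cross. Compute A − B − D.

Binary trees (left/right distinguished) on n nodes are counted by C_n; here n = 15. So A = C_15 = 9694845.
By Knuth's characterisation, the stack-sortable permutations of length 10 are the 231-avoiders, numbering C_10. So B = C_10 = 16796.
Non-crossing handshake pairings of 2n people are counted by C_n; 22 people gives n = 11. So D = C_11 = 58786.
A − B − D = 9694845 − 16796 − 58786 = 9619263.

9619263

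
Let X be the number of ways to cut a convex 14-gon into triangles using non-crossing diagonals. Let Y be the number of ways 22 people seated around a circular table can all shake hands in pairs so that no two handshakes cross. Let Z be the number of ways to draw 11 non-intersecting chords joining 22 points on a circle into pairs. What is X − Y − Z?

90440

Triangulations of a convex m-gon are counted by C_{m−2}; with m = 14 this is C_12. So X = C_12 = 208012.
With 22 = 2·11 people, non-crossing handshake pairings are non-crossing perfect matchings on a circle, counted by C_11. So Y = C_11 = 58786.
Pairing 22 circle points by 11 non-crossing chords gives C_11 matchings. So Z = C_11 = 58786.
X − Y − Z = 208012 − 58786 − 58786 = 90440.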